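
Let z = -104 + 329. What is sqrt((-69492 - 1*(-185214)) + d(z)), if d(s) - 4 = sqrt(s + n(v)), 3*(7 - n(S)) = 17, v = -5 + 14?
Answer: sqrt(1041534 + 3*sqrt(2037))/3 ≈ 340.21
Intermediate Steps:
v = 9
n(S) = 4/3 (n(S) = 7 - 1/3*17 = 7 - 17/3 = 4/3)
z = 225
d(s) = 4 + sqrt(4/3 + s) (d(s) = 4 + sqrt(s + 4/3) = 4 + sqrt(4/3 + s))
sqrt((-69492 - 1*(-185214)) + d(z)) = sqrt((-69492 - 1*(-185214)) + (4 + sqrt(12 + 9*225)/3)) = sqrt((-69492 + 185214) + (4 + sqrt(12 + 2025)/3)) = sqrt(115722 + (4 + sqrt(2037)/3)) = sqrt(115726 + sqrt(2037)/3)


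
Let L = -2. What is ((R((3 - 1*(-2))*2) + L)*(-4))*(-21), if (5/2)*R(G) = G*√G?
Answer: -168 + 336*√10 ≈ 894.53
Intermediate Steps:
R(G) = 2*G^(3/2)/5 (R(G) = 2*(G*√G)/5 = 2*G^(3/2)/5)
((R((3 - 1*(-2))*2) + L)*(-4))*(-21) = ((2*((3 - 1*(-2))*2)^(3/2)/5 - 2)*(-4))*(-21) = ((2*((3 + 2)*2)^(3/2)/5 - 2)*(-4))*(-21) = ((2*(5*2)^(3/2)/5 - 2)*(-4))*(-21) = ((2*10^(3/2)/5 - 2)*(-4))*(-21) = ((2*(10*√10)/5 - 2)*(-4))*(-21) = ((4*√10 - 2)*(-4))*(-21) = ((-2 + 4*√10)*(-4))*(-21) = (8 - 16*√10)*(-21) = -168 + 336*√10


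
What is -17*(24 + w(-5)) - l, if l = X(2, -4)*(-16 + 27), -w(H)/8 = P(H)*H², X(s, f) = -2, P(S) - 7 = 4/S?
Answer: 20694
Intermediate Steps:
P(S) = 7 + 4/S
w(H) = -8*H²*(7 + 4/H) (w(H) = -8*(7 + 4/H)*H² = -8*H²*(7 + 4/H))
l = -22 (l = -2*(-16 + 27) = -2*11 = -22)
-17*(24 + w(-5)) - l = -17*(24 - 8*(-5)*(4 + 7*(-5))) - 1*(-22) = -17*(24 - 8*(-5)*(4 - 35)) + 22 = -17*(24 - 8*(-5)*(-31)) + 22 = -17*(24 - 1240) + 22 = -17*(-1216) + 22 = 20672 + 22 = 20694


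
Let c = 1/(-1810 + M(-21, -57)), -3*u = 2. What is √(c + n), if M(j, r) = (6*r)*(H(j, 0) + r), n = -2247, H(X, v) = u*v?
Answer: I*√175672621687/8842 ≈ 47.403*I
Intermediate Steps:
u = -⅔ (u = -⅓*2 = -⅔ ≈ -0.66667)
H(X, v) = -2*v/3
M(j, r) = 6*r² (M(j, r) = (6*r)*(-⅔*0 + r) = (6*r)*(0 + r) = (6*r)*r = 6*r²)
c = 1/17684 (c = 1/(-1810 + 6*(-57)²) = 1/(-1810 + 6*3249) = 1/(-1810 + 19494) = 1/17684 ≈ 5.6548e-5)
√(c + n) = √(1/17684 - 2247) = √(-39735947/17684) = I*√175672621687/8842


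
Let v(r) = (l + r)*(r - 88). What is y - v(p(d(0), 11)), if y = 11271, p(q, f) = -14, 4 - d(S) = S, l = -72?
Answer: 2499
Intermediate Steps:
d(S) = 4 - S
v(r) = (-88 + r)*(-72 + r) (v(r) = (-72 + r)*(r - 88) = (-72 + r)*(-88 + r) = (-88 + r)*(-72 + r))
y - v(p(d(0), 11)) = 11271 - (6336 + (-14)**2 - 160*(-14)) = 11271 - (6336 + 196 + 2240) = 11271 - 1*8772 = 11271 - 8772 = 2499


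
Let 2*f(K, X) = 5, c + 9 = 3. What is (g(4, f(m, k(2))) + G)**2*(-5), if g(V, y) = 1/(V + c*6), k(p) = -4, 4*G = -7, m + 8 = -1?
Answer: -16245/1024 ≈ -15.864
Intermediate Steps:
c = -6 (c = -9 + 3 = -6)
m = -9 (m = -8 - 1 = -9)
G = -7/4 (G = (1/4)*(-7) = -7/4 ≈ -1.7500)
f(K, X) = 5/2 (f(K, X) = (1/2)*5 = 5/2)
g(V, y) = 1/(-36 + V) (g(V, y) = 1/(V - 6*6) = 1/(V - 36) = 1/(-36 + V))
(g(4, f(m, k(2))) + G)**2*(-5) = (1/(-36 + 4) - 7/4)**2*(-5) = (1/(-32) - 7/4)**2*(-5) = (-1/32 - 7/4)**2*(-5) = (-57/32)**2*(-5) = (3249/1024)*(-5) = -16245/1024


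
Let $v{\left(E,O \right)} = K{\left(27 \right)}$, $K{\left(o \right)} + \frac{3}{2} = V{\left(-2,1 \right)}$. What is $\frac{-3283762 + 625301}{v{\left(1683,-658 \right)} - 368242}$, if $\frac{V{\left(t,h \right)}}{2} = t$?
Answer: $\frac{5316922}{736495} \approx 7.2192$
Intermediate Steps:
$V{\left(t,h \right)} = 2 t$
$K{\left(o \right)} = - \frac{11}{2}$ ($K{\left(o \right)} = - \frac{3}{2} + 2 \left(-2\right) = - \frac{3}{2} - 4 = - \frac{11}{2}$)
$v{\left(E,O \right)} = - \frac{11}{2}$
$\frac{-3283762 + 625301}{v{\left(1683,-658 \right)} - 368242} = \frac{-3283762 + 625301}{- \frac{11}{2} - 368242} = - \frac{2658461}{- \frac{736495}{2}} = \left(-2658461\right) \left(- \frac{2}{736495}\right) = \frac{5316922}{736495}$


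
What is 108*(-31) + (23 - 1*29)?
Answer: -3354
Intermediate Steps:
108*(-31) + (23 - 1*29) = -3348 + (23 - 29) = -3348 - 6 = -3354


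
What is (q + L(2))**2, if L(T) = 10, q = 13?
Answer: 529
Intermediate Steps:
(q + L(2))**2 = (13 + 10)**2 = 23**2 = 529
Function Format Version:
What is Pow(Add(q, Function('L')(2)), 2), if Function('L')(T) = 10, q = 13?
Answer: 529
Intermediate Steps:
Pow(Add(q, Function('L')(2)), 2) = Pow(Add(13, 10), 2) = Pow(23, 2) = 529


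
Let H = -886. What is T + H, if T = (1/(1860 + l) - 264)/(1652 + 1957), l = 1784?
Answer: -11652921671/13151196 ≈ -886.07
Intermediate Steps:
T = -962015/13151196 (T = (1/(1860 + 1784) - 264)/(1652 + 1957) = (1/3644 - 264)/3609 = (1/3644 - 264)*(1/3609) = -962015/3644*1/3609 = -962015/13151196 ≈ -0.073150)
T + H = -962015/13151196 - 886 = -11652921671/13151196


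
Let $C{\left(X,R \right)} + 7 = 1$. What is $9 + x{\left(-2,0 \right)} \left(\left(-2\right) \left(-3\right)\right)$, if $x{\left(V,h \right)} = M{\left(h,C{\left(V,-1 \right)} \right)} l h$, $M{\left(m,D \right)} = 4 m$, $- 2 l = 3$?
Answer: $9$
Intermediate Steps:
$C{\left(X,R \right)} = -6$ ($C{\left(X,R \right)} = -7 + 1 = -6$)
$l = - \frac{3}{2}$ ($l = \left(- \frac{1}{2}\right) 3 = - \frac{3}{2} \approx -1.5$)
$x{\left(V,h \right)} = - 6 h^{2}$ ($x{\left(V,h \right)} = 4 h \left(- \frac{3}{2}\right) h = - 6 h h = - 6 h^{2}$)
$9 + x{\left(-2,0 \right)} \left(\left(-2\right) \left(-3\right)\right) = 9 + - 6 \cdot 0^{2} \left(\left(-2\right) \left(-3\right)\right) = 9 + \left(-6\right) 0 \cdot 6 = 9 + 0 \cdot 6 = 9 + 0 = 9$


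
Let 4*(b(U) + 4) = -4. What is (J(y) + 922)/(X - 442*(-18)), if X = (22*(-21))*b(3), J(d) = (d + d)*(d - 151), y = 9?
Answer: -817/5133 ≈ -0.15917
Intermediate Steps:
b(U) = -5 (b(U) = -4 + (1/4)*(-4) = -4 - 1 = -5)
J(d) = 2*d*(-151 + d) (J(d) = (2*d)*(-151 + d) = 2*d*(-151 + d))
X = 2310 (X = (22*(-21))*(-5) = -462*(-5) = 2310)
(J(y) + 922)/(X - 442*(-18)) = (2*9*(-151 + 9) + 922)/(2310 - 442*(-18)) = (2*9*(-142) + 922)/(2310 + 7956) = (-2556 + 922)/10266 = -1634*1/10266 = -817/5133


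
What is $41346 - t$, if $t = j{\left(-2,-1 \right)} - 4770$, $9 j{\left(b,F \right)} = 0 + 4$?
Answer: $\frac{415040}{9} \approx 46116.0$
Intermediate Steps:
$j{\left(b,F \right)} = \frac{4}{9}$ ($j{\left(b,F \right)} = \frac{0 + 4}{9} = \frac{1}{9} \cdot 4 = \frac{4}{9}$)
$t = - \frac{42926}{9}$ ($t = \frac{4}{9} - 4770 = - \frac{42926}{9} \approx -4769.6$)
$41346 - t = 41346 - - \frac{42926}{9} = 41346 + \frac{42926}{9} = \frac{415040}{9}$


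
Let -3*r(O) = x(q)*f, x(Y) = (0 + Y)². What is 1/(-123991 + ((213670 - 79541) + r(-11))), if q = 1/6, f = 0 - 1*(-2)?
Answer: 54/547451 ≈ 9.8639e-5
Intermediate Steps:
f = 2 (f = 0 + 2 = 2)
q = ⅙ ≈ 0.16667
x(Y) = Y²
r(O) = -1/54 (r(O) = -(⅙)²*2/3 = -2/108 = -⅓*1/18 = -1/54)
1/(-123991 + ((213670 - 79541) + r(-11))) = 1/(-123991 + ((213670 - 79541) - 1/54)) = 1/(-123991 + (134129 - 1/54)) = 1/(-123991 + 7242965/54) = 1/(547451/54) = 54/547451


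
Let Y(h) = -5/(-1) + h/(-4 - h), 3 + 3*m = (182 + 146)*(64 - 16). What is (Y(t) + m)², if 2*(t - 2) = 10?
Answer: 3336795225/121 ≈ 2.7577e+7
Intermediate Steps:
t = 7 (t = 2 + (½)*10 = 2 + 5 = 7)
m = 5247 (m = -1 + ((182 + 146)*(64 - 16))/3 = -1 + (328*48)/3 = -1 + (⅓)*15744 = -1 + 5248 = 5247)
Y(h) = 5 + h/(-4 - h) (Y(h) = -5*(-1) + h/(-4 - h) = 5 + h/(-4 - h))
(Y(t) + m)² = (4*(5 + 7)/(4 + 7) + 5247)² = (4*12/11 + 5247)² = (4*(1/11)*12 + 5247)² = (48/11 + 5247)² = (57765/11)² = 3336795225/121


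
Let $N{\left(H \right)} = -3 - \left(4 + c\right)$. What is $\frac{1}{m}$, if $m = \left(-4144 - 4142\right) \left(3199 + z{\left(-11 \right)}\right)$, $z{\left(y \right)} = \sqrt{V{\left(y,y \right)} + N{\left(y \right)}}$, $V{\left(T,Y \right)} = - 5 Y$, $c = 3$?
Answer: $- \frac{3199}{84795245016} + \frac{\sqrt{5}}{28265081672} \approx -3.7647 \cdot 10^{-8}$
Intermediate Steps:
$N{\left(H \right)} = -10$ ($N{\left(H \right)} = -3 - \left(4 + 3\right) = -3 - 7 = -10$)
$z{\left(y \right)} = \sqrt{-10 - 5 y}$ ($z{\left(y \right)} = \sqrt{- 5 y - 10} = \sqrt{-10 - 5 y}$)
$m = -26506914 - 24858 \sqrt{5}$ ($m = \left(-4144 - 4142\right) \left(3199 + \sqrt{-10 - -55}\right) = - 8286 \left(3199 + \sqrt{-10 + 55}\right) = - 8286 \left(3199 + \sqrt{45}\right) = - 8286 \left(3199 + 3 \sqrt{5}\right) = -26506914 - 24858 \sqrt{5} \approx -2.6562 \cdot 10^{7}$)
$\frac{1}{m} = \frac{1}{-26506914 - 24858 \sqrt{5}}$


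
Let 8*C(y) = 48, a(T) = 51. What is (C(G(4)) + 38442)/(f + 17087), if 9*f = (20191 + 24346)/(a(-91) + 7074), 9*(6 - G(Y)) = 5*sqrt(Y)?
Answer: 616369500/273937103 ≈ 2.2500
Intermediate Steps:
G(Y) = 6 - 5*sqrt(Y)/9
C(y) = 6 (C(y) = (1/8)*48 = 6)
f = 44537/64125 (f = ((20191 + 24346)/(51 + 7074))/9 = (44537/7125)/9 = (44537*(1/7125))/9 = (1/9)*(44537/7125) = 44537/64125 ≈ 0.69453)
(C(G(4)) + 38442)/(f + 17087) = (6 + 38442)/(44537/64125 + 17087) = 38448/(1095748412/64125) = 38448*(64125/1095748412) = 616369500/273937103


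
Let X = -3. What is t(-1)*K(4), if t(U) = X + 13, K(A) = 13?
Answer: 130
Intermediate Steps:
t(U) = 10 (t(U) = -3 + 13 = 10)
t(-1)*K(4) = 10*13 = 130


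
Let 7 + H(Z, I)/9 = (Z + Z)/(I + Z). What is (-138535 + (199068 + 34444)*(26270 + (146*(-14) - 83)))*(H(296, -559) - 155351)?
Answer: -230458250261352010/263 ≈ -8.7627e+14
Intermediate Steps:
H(Z, I) = -63 + 18*Z/(I + Z) (H(Z, I) = -63 + 9*((Z + Z)/(I + Z)) = -63 + 9*((2*Z)/(I + Z)) = -63 + 9*(2*Z/(I + Z)) = -63 + 18*Z/(I + Z))
(-138535 + (199068 + 34444)*(26270 + (146*(-14) - 83)))*(H(296, -559) - 155351) = (-138535 + (199068 + 34444)*(26270 + (146*(-14) - 83)))*(9*(-7*(-559) - 5*296)/(-559 + 296) - 155351) = (-138535 + 233512*(26270 + (-2044 - 83)))*(9*(3913 - 1480)/(-263) - 155351) = (-138535 + 233512*(26270 - 2127))*(9*(-1/263)*2433 - 155351) = (-138535 + 233512*24143)*(-21897/263 - 155351) = (-138535 + 5637680216)*(-40879210/263) = 5637541681*(-40879210/263) = -230458250261352010/263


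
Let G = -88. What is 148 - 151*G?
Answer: 13436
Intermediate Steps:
148 - 151*G = 148 - 151*(-88) = 148 + 13288 = 13436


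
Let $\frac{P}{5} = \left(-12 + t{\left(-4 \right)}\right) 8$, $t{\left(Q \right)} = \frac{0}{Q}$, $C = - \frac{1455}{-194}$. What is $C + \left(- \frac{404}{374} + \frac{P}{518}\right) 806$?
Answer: $- \frac{155956681}{96866} \approx -1610.0$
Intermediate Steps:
$C = \frac{15}{2}$ ($C = \left(-1455\right) \left(- \frac{1}{194}\right) = \frac{15}{2} \approx 7.5$)
$t{\left(Q \right)} = 0$
$P = -480$ ($P = 5 \left(-12 + 0\right) 8 = 5 \left(\left(-12\right) 8\right) = 5 \left(-96\right) = -480$)
$C + \left(- \frac{404}{374} + \frac{P}{518}\right) 806 = \frac{15}{2} + \left(- \frac{404}{374} - \frac{480}{518}\right) 806 = \frac{15}{2} + \left(\left(-404\right) \frac{1}{374} - \frac{240}{259}\right) 806 = \frac{15}{2} + \left(- \frac{202}{187} - \frac{240}{259}\right) 806 = \frac{15}{2} - \frac{78341588}{48433} = - \frac{155956681}{96866}$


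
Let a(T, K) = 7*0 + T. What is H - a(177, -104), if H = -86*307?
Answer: -26579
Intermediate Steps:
a(T, K) = T (a(T, K) = 0 + T = T)
H = -26402
H - a(177, -104) = -26402 - 1*177 = -26402 - 177 = -26579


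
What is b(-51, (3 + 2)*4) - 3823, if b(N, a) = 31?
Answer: -3792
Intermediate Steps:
b(-51, (3 + 2)*4) - 3823 = 31 - 3823 = -3792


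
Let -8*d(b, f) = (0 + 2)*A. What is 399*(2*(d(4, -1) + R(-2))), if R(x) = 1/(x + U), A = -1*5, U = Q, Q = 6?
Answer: 1197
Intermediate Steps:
U = 6
A = -5
d(b, f) = 5/4 (d(b, f) = -(0 + 2)*(-5)/8 = -(-5)/4 = -⅛*(-10) = 5/4)
R(x) = 1/(6 + x) (R(x) = 1/(x + 6) = 1/(6 + x))
399*(2*(d(4, -1) + R(-2))) = 399*(2*(5/4 + 1/(6 - 2))) = 399*(2*(5/4 + 1/4)) = 399*(2*(5/4 + ¼)) = 399*(2*(3/2)) = 399*3 = 1197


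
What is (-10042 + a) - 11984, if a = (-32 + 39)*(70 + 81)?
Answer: -20969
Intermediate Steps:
a = 1057 (a = 7*151 = 1057)
(-10042 + a) - 11984 = (-10042 + 1057) - 11984 = -8985 - 11984 = -20969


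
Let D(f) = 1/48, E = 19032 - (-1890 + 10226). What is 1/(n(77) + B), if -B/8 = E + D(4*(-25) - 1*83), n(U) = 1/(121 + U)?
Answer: -99/8471248 ≈ -1.1687e-5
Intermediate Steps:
E = 10696 (E = 19032 - 1*8336 = 19032 - 8336 = 10696)
D(f) = 1/48
B = -513409/6 (B = -8*(10696 + 1/48) = -8*513409/48 = -513409/6 ≈ -85568.)
1/(n(77) + B) = 1/(1/(121 + 77) - 513409/6) = 1/(1/198 - 513409/6) = 1/(-8471248/99) = -99/8471248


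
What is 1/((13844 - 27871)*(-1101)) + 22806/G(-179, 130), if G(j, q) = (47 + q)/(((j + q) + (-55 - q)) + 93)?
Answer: -16553852984155/911179893 ≈ -18168.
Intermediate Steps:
G(j, q) = (47 + q)/(38 + j) (G(j, q) = (47 + q)/((-55 + j) + 93) = (47 + q)/(38 + j))
1/((13844 - 27871)*(-1101)) + 22806/G(-179, 130) = 1/((13844 - 27871)*(-1101)) + 22806/(((47 + 130)/(38 - 179))) = -1/1101/(-14027) + 22806/((177/(-141))) = -1/14027*(-1/1101) + 22806/((-1/141*177)) = 1/15443727 + 22806/(-59/47) = 1/15443727 + 22806*(-47/59) = 1/15443727 - 1071882/59 = -16553852984155/911179893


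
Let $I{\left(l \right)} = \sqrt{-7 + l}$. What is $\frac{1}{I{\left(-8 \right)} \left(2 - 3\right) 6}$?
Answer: $\frac{i \sqrt{15}}{90} \approx 0.043033 i$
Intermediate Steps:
$\frac{1}{I{\left(-8 \right)} \left(2 - 3\right) 6} = \frac{1}{\sqrt{-7 - 8} \left(2 - 3\right) 6} = \frac{1}{\sqrt{-15} \left(\left(-1\right) 6\right)} = \frac{1}{i \sqrt{15} \left(-6\right)} = \frac{1}{\left(-6\right) i \sqrt{15}} = \frac{i \sqrt{15}}{90}$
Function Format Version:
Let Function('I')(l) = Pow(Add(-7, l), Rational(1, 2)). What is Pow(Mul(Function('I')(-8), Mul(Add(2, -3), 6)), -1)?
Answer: Mul(Rational(1, 90), I, Pow(15, Rational(1, 2))) ≈ Mul(0.043033, I)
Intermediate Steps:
Pow(Mul(Function('I')(-8), Mul(Add(2, -3), 6)), -1) = Pow(Mul(Pow(Add(-7, -8), Rational(1, 2)), Mul(Add(2, -3), 6)), -1) = Pow(Mul(Pow(-15, Rational(1, 2)), Mul(-1, 6)), -1) = Pow(Mul(Mul(I, Pow(15, Rational(1, 2))), -6), -1) = Pow(Mul(-6, I, Pow(15, Rational(1, 2))), -1) = Mul(Rational(1, 90), I, Pow(15, Rational(1, 2)))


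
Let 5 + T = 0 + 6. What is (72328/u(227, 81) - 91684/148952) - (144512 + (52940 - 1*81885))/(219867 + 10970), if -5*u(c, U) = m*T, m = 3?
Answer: -3108653027114309/25787724618 ≈ -1.2055e+5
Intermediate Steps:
T = 1 (T = -5 + (0 + 6) = -5 + 6 = 1)
u(c, U) = -⅗ (u(c, U) = -3/5 = -⅕*3 = -⅗)
(72328/u(227, 81) - 91684/148952) - (144512 + (52940 - 1*81885))/(219867 + 10970) = (72328/(-⅗) - 91684/148952) - (144512 + (52940 - 1*81885))/(219867 + 10970) = (72328*(-5/3) - 91684*1/148952) - (144512 + (52940 - 81885))/230837 = (-361640/3 - 22921/37238) - (144512 - 28945)/230837 = -13466819083/111714 - 115567/230837 = -3108653027114309/25787724618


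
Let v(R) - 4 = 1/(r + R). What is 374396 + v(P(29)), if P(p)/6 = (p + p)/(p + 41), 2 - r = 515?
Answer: 6657206365/17781 ≈ 3.7440e+5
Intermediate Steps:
r = -513 (r = 2 - 1*515 = 2 - 515 = -513)
P(p) = 12*p/(41 + p) (P(p) = 6*((p + p)/(p + 41)) = 6*((2*p)/(41 + p)) = 6*(2*p/(41 + p)) = 12*p/(41 + p))
v(R) = 4 + 1/(-513 + R)
374396 + v(P(29)) = 374396 + (-2051 + 4*(12*29/(41 + 29)))/(-513 + 12*29/(41 + 29)) = 374396 + (-2051 + 4*(12*29/70))/(-513 + 12*29/70) = 374396 + (-2051 + 4*(12*29*(1/70)))/(-513 + 12*29*(1/70)) = 374396 + (-2051 + 4*(174/35))/(-513 + 174/35) = 374396 + (-2051 + 696/35)/(-17781/35) = 374396 - 35/17781*(-71089/35) = 374396 + 71089/17781 = 6657206365/17781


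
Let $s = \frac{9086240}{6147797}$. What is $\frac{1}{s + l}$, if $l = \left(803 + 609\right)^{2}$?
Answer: $\frac{6147797}{12257142468208} \approx 5.0157 \cdot 10^{-7}$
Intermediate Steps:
$s = \frac{9086240}{6147797}$ ($s = 9086240 \cdot \frac{1}{6147797} = \frac{9086240}{6147797} \approx 1.478$)
$l = 1993744$ ($l = 1412^{2} = 1993744$)
$\frac{1}{s + l} = \frac{1}{\frac{9086240}{6147797} + 1993744} = \frac{1}{\frac{12257142468208}{6147797}} = \frac{6147797}{12257142468208}$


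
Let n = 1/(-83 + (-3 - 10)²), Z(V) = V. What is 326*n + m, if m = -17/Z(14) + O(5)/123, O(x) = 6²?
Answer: 70815/24682 ≈ 2.8691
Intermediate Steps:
O(x) = 36
m = -529/574 (m = -17/14 + 36/123 = -17*1/14 + 36*(1/123) = -17/14 + 12/41 = -529/574 ≈ -0.92160)
n = 1/86 (n = 1/(-83 + (-13)²) = 1/(-83 + 169) = 1/86 ≈ 0.011628)
326*n + m = 326*(1/86) - 529/574 = 163/43 - 529/574 = 70815/24682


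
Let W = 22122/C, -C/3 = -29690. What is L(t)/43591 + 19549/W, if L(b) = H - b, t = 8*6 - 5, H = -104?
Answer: 12650321471866/160720017 ≈ 78710.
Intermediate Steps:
C = 89070 (C = -3*(-29690) = 89070)
t = 43 (t = 48 - 5 = 43)
L(b) = -104 - b
W = 3687/14845 (W = 22122/89070 = 22122*(1/89070) = 3687/14845 ≈ 0.24837)
L(t)/43591 + 19549/W = (-104 - 1*43)/43591 + 19549/(3687/14845) = (-104 - 43)*(1/43591) + 19549*(14845/3687) = -147*1/43591 + 290204905/3687 = -147/43591 + 290204905/3687 = 12650321471866/160720017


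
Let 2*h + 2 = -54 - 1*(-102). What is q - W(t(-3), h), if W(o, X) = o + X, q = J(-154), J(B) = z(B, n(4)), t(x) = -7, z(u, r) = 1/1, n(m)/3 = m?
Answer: -15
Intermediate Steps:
n(m) = 3*m
z(u, r) = 1
h = 23 (h = -1 + (-54 - 1*(-102))/2 = -1 + (-54 + 102)/2 = -1 + (½)*48 = -1 + 24 = 23)
J(B) = 1
q = 1
W(o, X) = X + o
q - W(t(-3), h) = 1 - (23 - 7) = 1 - 1*16 = 1 - 16 = -15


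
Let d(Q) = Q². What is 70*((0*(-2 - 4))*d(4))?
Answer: 0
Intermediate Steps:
70*((0*(-2 - 4))*d(4)) = 70*((0*(-2 - 4))*4²) = 70*((0*(-6))*16) = 70*(0*16) = 70*0 = 0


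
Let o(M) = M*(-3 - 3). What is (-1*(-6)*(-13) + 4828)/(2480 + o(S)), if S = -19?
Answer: 2375/1297 ≈ 1.8311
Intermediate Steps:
o(M) = -6*M (o(M) = M*(-6) = -6*M)
(-1*(-6)*(-13) + 4828)/(2480 + o(S)) = (-1*(-6)*(-13) + 4828)/(2480 - 6*(-19)) = (6*(-13) + 4828)/(2480 + 114) = (-78 + 4828)/2594 = 4750*(1/2594) = 2375/1297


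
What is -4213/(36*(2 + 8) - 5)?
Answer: -4213/355 ≈ -11.868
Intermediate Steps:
-4213/(36*(2 + 8) - 5) = -4213/(36*10 - 5) = -4213/(360 - 5) = -4213/355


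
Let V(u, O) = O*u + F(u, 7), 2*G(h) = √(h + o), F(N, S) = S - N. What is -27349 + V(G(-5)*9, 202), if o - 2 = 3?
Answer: -27342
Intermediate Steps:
o = 5 (o = 2 + 3 = 5)
G(h) = √(5 + h)/2 (G(h) = √(h + 5)/2 = √(5 + h)/2)
V(u, O) = 7 - u + O*u (V(u, O) = O*u + (7 - u) = 7 - u + O*u)
-27349 + V(G(-5)*9, 202) = -27349 + (7 - √(5 - 5)/2*9 + 202*((√(5 - 5)/2)*9)) = -27349 + (7 - √0/2*9 + 202*((√0/2)*9)) = -27349 + (7 - (½)*0*9 + 202*(((½)*0)*9)) = -27349 + (7 - 0*9 + 202*(0*9)) = -27349 + (7 - 1*0 + 202*0) = -27349 + (7 + 0 + 0) = -27349 + 7 = -27342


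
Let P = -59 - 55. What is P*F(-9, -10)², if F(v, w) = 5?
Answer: -2850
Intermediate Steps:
P = -114
P*F(-9, -10)² = -114*5² = -114*25 = -2850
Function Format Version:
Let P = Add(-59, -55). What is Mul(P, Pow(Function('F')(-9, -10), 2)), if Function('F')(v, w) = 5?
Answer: -2850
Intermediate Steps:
P = -114
Mul(P, Pow(Function('F')(-9, -10), 2)) = Mul(-114, Pow(5, 2)) = Mul(-114, 25) = -2850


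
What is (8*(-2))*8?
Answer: -128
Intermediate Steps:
(8*(-2))*8 = -16*8 = -128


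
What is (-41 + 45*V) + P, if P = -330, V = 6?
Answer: -101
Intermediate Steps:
(-41 + 45*V) + P = (-41 + 45*6) - 330 = (-41 + 270) - 330 = 229 - 330 = -101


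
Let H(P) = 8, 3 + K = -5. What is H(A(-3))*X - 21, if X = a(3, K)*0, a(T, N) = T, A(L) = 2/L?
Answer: -21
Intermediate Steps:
K = -8 (K = -3 - 5 = -8)
X = 0 (X = 3*0 = 0)
H(A(-3))*X - 21 = 8*0 - 21 = 0 - 21 = -21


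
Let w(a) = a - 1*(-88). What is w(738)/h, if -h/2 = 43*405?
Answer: -413/17415 ≈ -0.023715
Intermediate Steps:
h = -34830 (h = -86*405 = -2*17415 = -34830)
w(a) = 88 + a (w(a) = a + 88 = 88 + a)
w(738)/h = (88 + 738)/(-34830) = 826*(-1/34830) = -413/17415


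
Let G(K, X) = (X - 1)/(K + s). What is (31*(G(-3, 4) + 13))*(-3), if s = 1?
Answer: -2139/2 ≈ -1069.5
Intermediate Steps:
G(K, X) = (-1 + X)/(1 + K) (G(K, X) = (X - 1)/(K + 1) = (-1 + X)/(1 + K))
(31*(G(-3, 4) + 13))*(-3) = (31*((-1 + 4)/(1 - 3) + 13))*(-3) = (31*(3/(-2) + 13))*(-3) = (31*(-½*3 + 13))*(-3) = (31*(-3/2 + 13))*(-3) = (31*(23/2))*(-3) = (713/2)*(-3) = -2139/2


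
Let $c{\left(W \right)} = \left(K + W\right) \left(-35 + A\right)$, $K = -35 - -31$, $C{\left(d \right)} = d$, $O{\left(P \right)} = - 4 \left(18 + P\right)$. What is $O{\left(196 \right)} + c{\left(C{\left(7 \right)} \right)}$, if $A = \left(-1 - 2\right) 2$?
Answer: $-979$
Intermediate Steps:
$O{\left(P \right)} = -72 - 4 P$
$A = -6$ ($A = \left(-3\right) 2 = -6$)
$K = -4$ ($K = -35 + 31 = -4$)
$c{\left(W \right)} = 164 - 41 W$ ($c{\left(W \right)} = \left(-4 + W\right) \left(-35 - 6\right) = \left(-4 + W\right) \left(-41\right) = 164 - 41 W$)
$O{\left(196 \right)} + c{\left(C{\left(7 \right)} \right)} = \left(-72 - 784\right) + \left(164 - 287\right) = -856 - 123 = -979$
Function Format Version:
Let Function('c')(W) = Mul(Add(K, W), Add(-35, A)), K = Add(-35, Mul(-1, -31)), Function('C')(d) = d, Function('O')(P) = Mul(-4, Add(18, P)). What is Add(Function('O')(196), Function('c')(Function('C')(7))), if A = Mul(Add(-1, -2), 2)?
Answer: -979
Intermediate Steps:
Function('O')(P) = Add(-72, Mul(-4, P))
A = -6 (A = Mul(-3, 2) = -6)
K = -4 (K = Add(-35, 31) = -4)
Function('c')(W) = Add(164, Mul(-41, W)) (Function('c')(W) = Mul(Add(-4, W), Add(-35, -6)) = Mul(Add(-4, W), -41) = Add(164, Mul(-41, W)))
Add(Function('O')(196), Function('c')(Function('C')(7))) = Add(Add(-72, Mul(-4, 196)), Add(164, Mul(-41, 7))) = Add(Add(-72, -784), Add(164, -287)) = Add(-856, -123) = -979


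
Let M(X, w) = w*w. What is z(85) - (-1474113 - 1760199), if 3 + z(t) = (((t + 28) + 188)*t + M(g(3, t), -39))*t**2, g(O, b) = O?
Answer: 199075159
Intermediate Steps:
M(X, w) = w**2
z(t) = -3 + t**2*(1521 + t*(216 + t)) (z(t) = -3 + (((t + 28) + 188)*t + (-39)**2)*t**2 = -3 + (((28 + t) + 188)*t + 1521)*t**2 = -3 + ((216 + t)*t + 1521)*t**2 = -3 + (t*(216 + t) + 1521)*t**2 = -3 + (1521 + t*(216 + t))*t**2 = -3 + t**2*(1521 + t*(216 + t)))
z(85) - (-1474113 - 1760199) = (-3 + 85**4 + 216*85**3 + 1521*85**2) - (-1474113 - 1760199) = (-3 + 52200625 + 216*614125 + 1521*7225) - 1*(-3234312) = (-3 + 52200625 + 132651000 + 10989225) + 3234312 = 195840847 + 3234312 = 199075159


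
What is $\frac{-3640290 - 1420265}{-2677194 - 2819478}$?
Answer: $\frac{5060555}{5496672} \approx 0.92066$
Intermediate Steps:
$\frac{-3640290 - 1420265}{-2677194 - 2819478} = - \frac{5060555}{-2677194 - 2819478} = - \frac{5060555}{-5496672} = \left(-5060555\right) \left(- \frac{1}{5496672}\right) = \frac{5060555}{5496672}$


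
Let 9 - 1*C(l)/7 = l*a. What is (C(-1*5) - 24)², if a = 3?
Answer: 20736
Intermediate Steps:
C(l) = 63 - 21*l (C(l) = 63 - 7*l*3 = 63 - 21*l)
(C(-1*5) - 24)² = ((63 - (-21)*5) - 24)² = ((63 - 21*(-5)) - 24)² = ((63 + 105) - 24)² = (168 - 24)² = 144² = 20736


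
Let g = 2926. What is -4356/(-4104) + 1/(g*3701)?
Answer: 17241110/16243689 ≈ 1.0614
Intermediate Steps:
-4356/(-4104) + 1/(g*3701) = -4356/(-4104) + 1/(2926*3701) = -4356*(-1/4104) + (1/2926)*(1/3701) = 121/114 + 1/10829126 = 17241110/16243689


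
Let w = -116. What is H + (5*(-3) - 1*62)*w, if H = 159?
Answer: 9091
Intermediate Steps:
H + (5*(-3) - 1*62)*w = 159 + (5*(-3) - 1*62)*(-116) = 159 + (-15 - 62)*(-116) = 159 - 77*(-116) = 159 + 8932 = 9091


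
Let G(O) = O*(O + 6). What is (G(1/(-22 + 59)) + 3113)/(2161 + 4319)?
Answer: 17758/36963 ≈ 0.48043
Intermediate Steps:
G(O) = O*(6 + O)
(G(1/(-22 + 59)) + 3113)/(2161 + 4319) = ((6 + 1/(-22 + 59))/(-22 + 59) + 3113)/(2161 + 4319) = ((6 + 1/37)/37 + 3113)/6480 = ((6 + 1/37)/37 + 3113)*(1/6480) = ((1/37)*(223/37) + 3113)*(1/6480) = (223/1369 + 3113)*(1/6480) = (4261920/1369)*(1/6480) = 17758/36963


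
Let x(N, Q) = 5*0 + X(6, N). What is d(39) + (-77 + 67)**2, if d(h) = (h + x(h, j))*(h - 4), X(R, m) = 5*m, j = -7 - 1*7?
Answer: 8290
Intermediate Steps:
j = -14 (j = -7 - 7 = -14)
x(N, Q) = 5*N (x(N, Q) = 5*0 + 5*N = 0 + 5*N = 5*N)
d(h) = 6*h*(-4 + h) (d(h) = (h + 5*h)*(h - 4) = (6*h)*(-4 + h) = 6*h*(-4 + h))
d(39) + (-77 + 67)**2 = 6*39*(-4 + 39) + (-77 + 67)**2 = 6*39*35 + (-10)**2 = 8190 + 100 = 8290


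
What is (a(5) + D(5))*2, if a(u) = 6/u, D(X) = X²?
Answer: 262/5 ≈ 52.400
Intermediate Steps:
(a(5) + D(5))*2 = (6/5 + 5²)*2 = (6*(⅕) + 25)*2 = (6/5 + 25)*2 = (131/5)*2 = 262/5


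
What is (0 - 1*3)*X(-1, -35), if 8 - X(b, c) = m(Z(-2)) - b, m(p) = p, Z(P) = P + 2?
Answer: -21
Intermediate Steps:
Z(P) = 2 + P
X(b, c) = 8 + b (X(b, c) = 8 - ((2 - 2) - b) = 8 - (0 - b) = 8 - (-1)*b = 8 + b)
(0 - 1*3)*X(-1, -35) = (0 - 1*3)*(8 - 1) = (0 - 3)*7 = -3*7 = -21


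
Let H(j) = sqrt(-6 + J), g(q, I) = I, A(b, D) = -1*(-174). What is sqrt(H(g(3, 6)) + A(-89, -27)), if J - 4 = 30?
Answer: sqrt(174 + 2*sqrt(7)) ≈ 13.390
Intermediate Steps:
A(b, D) = 174
J = 34 (J = 4 + 30 = 34)
H(j) = 2*sqrt(7) (H(j) = sqrt(-6 + 34) = sqrt(28) = 2*sqrt(7))
sqrt(H(g(3, 6)) + A(-89, -27)) = sqrt(2*sqrt(7) + 174) = sqrt(174 + 2*sqrt(7))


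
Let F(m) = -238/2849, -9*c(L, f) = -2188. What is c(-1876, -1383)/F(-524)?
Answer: -445258/153 ≈ -2910.2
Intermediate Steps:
c(L, f) = 2188/9 (c(L, f) = -1/9*(-2188) = 2188/9)
F(m) = -34/407 (F(m) = -238*1/2849 = -34/407)
c(-1876, -1383)/F(-524) = 2188/(9*(-34/407)) = (2188/9)*(-407/34) = -445258/153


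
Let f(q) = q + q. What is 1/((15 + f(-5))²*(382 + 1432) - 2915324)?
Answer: -1/2869974 ≈ -3.4844e-7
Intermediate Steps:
f(q) = 2*q
1/((15 + f(-5))²*(382 + 1432) - 2915324) = 1/((15 + 2*(-5))²*(382 + 1432) - 2915324) = 1/((15 - 10)²*1814 - 2915324) = 1/(5²*1814 - 2915324) = 1/(25*1814 - 2915324) = 1/(45350 - 2915324) = 1/(-2869974) = -1/2869974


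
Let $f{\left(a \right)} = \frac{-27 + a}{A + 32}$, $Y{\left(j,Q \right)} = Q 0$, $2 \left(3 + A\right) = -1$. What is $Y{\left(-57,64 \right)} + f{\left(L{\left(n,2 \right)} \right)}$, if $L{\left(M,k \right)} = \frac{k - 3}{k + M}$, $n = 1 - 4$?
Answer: $- \frac{52}{57} \approx -0.91228$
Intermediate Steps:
$A = - \frac{7}{2}$ ($A = -3 + \frac{1}{2} \left(-1\right) = -3 - \frac{1}{2} = - \frac{7}{2} \approx -3.5$)
$Y{\left(j,Q \right)} = 0$
$n = -3$ ($n = 1 - 4 = -3$)
$L{\left(M,k \right)} = \frac{-3 + k}{M + k}$
$f{\left(a \right)} = - \frac{18}{19} + \frac{2 a}{57}$ ($f{\left(a \right)} = \frac{-27 + a}{- \frac{7}{2} + 32} = \frac{-27 + a}{\frac{57}{2}} = \left(-27 + a\right) \frac{2}{57} = - \frac{18}{19} + \frac{2 a}{57}$)
$Y{\left(-57,64 \right)} + f{\left(L{\left(n,2 \right)} \right)} = 0 - \left(\frac{18}{19} - \frac{2 \frac{-3 + 2}{-3 + 2}}{57}\right) = 0 - \left(\frac{18}{19} - \frac{2 \frac{1}{-1} \left(-1\right)}{57}\right) = 0 - \left(\frac{18}{19} - \frac{2 \left(\left(-1\right) \left(-1\right)\right)}{57}\right) = 0 + \left(- \frac{18}{19} + \frac{2}{57} \cdot 1\right) = 0 + \left(- \frac{18}{19} + \frac{2}{57}\right) = 0 - \frac{52}{57} = - \frac{52}{57}$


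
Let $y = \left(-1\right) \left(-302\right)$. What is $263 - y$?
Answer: $-39$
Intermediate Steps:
$y = 302$
$263 - y = 263 - 302 = -39$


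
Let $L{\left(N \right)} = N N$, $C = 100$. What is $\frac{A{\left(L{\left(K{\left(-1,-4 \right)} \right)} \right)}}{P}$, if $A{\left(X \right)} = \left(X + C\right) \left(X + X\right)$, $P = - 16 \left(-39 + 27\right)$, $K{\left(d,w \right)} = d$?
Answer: $\frac{101}{96} \approx 1.0521$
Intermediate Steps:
$L{\left(N \right)} = N^{2}$
$P = 192$ ($P = \left(-16\right) \left(-12\right) = 192$)
$A{\left(X \right)} = 2 X \left(100 + X\right)$ ($A{\left(X \right)} = \left(X + 100\right) \left(X + X\right) = \left(100 + X\right) 2 X = 2 X \left(100 + X\right)$)
$\frac{A{\left(L{\left(K{\left(-1,-4 \right)} \right)} \right)}}{P} = \frac{2 \left(-1\right)^{2} \left(100 + \left(-1\right)^{2}\right)}{192} = 2 \cdot 1 \left(100 + 1\right) \frac{1}{192} = 2 \cdot 1 \cdot 101 \cdot \frac{1}{192} = 202 \cdot \frac{1}{192} = \frac{101}{96}$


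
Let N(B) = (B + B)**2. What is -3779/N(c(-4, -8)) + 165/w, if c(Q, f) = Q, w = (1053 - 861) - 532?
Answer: -64771/1088 ≈ -59.532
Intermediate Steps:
w = -340 (w = 192 - 532 = -340)
N(B) = 4*B**2 (N(B) = (2*B)**2 = 4*B**2)
-3779/N(c(-4, -8)) + 165/w = -3779/(4*(-4)**2) + 165/(-340) = -3779/(4*16) + 165*(-1/340) = -3779/64 - 33/68 = -64771/1088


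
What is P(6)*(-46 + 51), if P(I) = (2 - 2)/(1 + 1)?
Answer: 0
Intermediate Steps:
P(I) = 0 (P(I) = 0/2 = 0*(½) = 0)
P(6)*(-46 + 51) = 0*(-46 + 51) = 0*5 = 0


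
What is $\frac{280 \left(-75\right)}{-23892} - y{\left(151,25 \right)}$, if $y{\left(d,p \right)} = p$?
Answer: $- \frac{48025}{1991} \approx -24.121$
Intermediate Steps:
$\frac{280 \left(-75\right)}{-23892} - y{\left(151,25 \right)} = \frac{280 \left(-75\right)}{-23892} - 25 = \left(-21000\right) \left(- \frac{1}{23892}\right) - 25 = \frac{1750}{1991} - 25 = - \frac{48025}{1991}$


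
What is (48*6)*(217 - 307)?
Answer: -25920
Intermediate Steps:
(48*6)*(217 - 307) = 288*(-90) = -25920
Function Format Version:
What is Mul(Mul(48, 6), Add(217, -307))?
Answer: -25920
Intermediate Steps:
Mul(Mul(48, 6), Add(217, -307)) = Mul(288, -90) = -25920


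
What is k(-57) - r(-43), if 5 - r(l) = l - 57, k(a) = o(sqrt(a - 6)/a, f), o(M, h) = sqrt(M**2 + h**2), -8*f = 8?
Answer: -105 + sqrt(354)/19 ≈ -104.01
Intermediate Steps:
f = -1 (f = -1/8*8 = -1)
k(a) = sqrt(1 + (-6 + a)/a**2) (k(a) = sqrt((sqrt(a - 6)/a)**2 + (-1)**2) = sqrt((sqrt(-6 + a)/a)**2 + 1) = sqrt((-6 + a)/a**2 + 1) = sqrt(1 + (-6 + a)/a**2))
r(l) = 62 - l (r(l) = 5 - (l - 57) = 5 - (-57 + l) = 5 + (57 - l) = 62 - l)
k(-57) - r(-43) = sqrt((-6 - 57 + (-57)**2)/(-57)**2) - (62 - 1*(-43)) = sqrt((-6 - 57 + 3249)/3249) - (62 + 43) = sqrt((1/3249)*3186) - 1*105 = sqrt(354/361) - 105 = sqrt(354)/19 - 105 = -105 + sqrt(354)/19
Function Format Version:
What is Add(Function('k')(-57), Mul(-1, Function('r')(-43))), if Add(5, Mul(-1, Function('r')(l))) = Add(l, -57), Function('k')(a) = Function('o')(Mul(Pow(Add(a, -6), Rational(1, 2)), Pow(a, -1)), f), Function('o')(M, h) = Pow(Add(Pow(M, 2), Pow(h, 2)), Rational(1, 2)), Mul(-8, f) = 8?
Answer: Add(-105, Mul(Rational(1, 19), Pow(354, Rational(1, 2)))) ≈ -104.01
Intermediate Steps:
f = -1 (f = Mul(Rational(-1, 8), 8) = -1)
Function('k')(a) = Pow(Add(1, Mul(Pow(a, -2), Add(-6, a))), Rational(1, 2)) (Function('k')(a) = Pow(Add(Pow(Mul(Pow(Add(a, -6), Rational(1, 2)), Pow(a, -1)), 2), Pow(-1, 2)), Rational(1, 2)) = Pow(Add(Pow(Mul(Pow(Add(-6, a), Rational(1, 2)), Pow(a, -1)), 2), 1), Rational(1, 2)) = Pow(Add(Pow(Mul(Pow(a, -1), Pow(Add(-6, a), Rational(1, 2))), 2), 1), Rational(1, 2)) = Pow(Add(Mul(Pow(a, -2), Add(-6, a)), 1), Rational(1, 2)) = Pow(Add(1, Mul(Pow(a, -2), Add(-6, a))), Rational(1, 2)))
Function('r')(l) = Add(62, Mul(-1, l)) (Function('r')(l) = Add(5, Mul(-1, Add(l, -57))) = Add(5, Mul(-1, Add(-57, l))) = Add(5, Add(57, Mul(-1, l))) = Add(62, Mul(-1, l)))
Add(Function('k')(-57), Mul(-1, Function('r')(-43))) = Add(Pow(Mul(Pow(-57, -2), Add(-6, -57, Pow(-57, 2))), Rational(1, 2)), Mul(-1, Add(62, Mul(-1, -43)))) = Add(Pow(Mul(Rational(1, 3249), Add(-6, -57, 3249)), Rational(1, 2)), Mul(-1, Add(62, 43))) = Add(Pow(Mul(Rational(1, 3249), 3186), Rational(1, 2)), Mul(-1, 105)) = Add(Pow(Rational(354, 361), Rational(1, 2)), -105) = Add(Mul(Rational(1, 19), Pow(354, Rational(1, 2))), -105) = Add(-105, Mul(Rational(1, 19), Pow(354, Rational(1, 2))))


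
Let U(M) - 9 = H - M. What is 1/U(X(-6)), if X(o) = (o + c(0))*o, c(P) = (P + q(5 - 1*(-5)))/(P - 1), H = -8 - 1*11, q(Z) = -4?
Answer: -1/22 ≈ -0.045455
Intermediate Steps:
H = -19 (H = -8 - 11 = -19)
c(P) = (-4 + P)/(-1 + P) (c(P) = (P - 4)/(P - 1) = (-4 + P)/(-1 + P))
X(o) = o*(4 + o) (X(o) = (o + (-4 + 0)/(-1 + 0))*o = (o - 4/(-1))*o = (o - 1*(-4))*o = (o + 4)*o = (4 + o)*o = o*(4 + o))
U(M) = -10 - M (U(M) = 9 + (-19 - M) = -10 - M)
1/U(X(-6)) = 1/(-10 - (-6)*(4 - 6)) = 1/(-10 - (-6)*(-2)) = 1/(-10 - 1*12) = 1/(-10 - 12) = 1/(-22) = -1/22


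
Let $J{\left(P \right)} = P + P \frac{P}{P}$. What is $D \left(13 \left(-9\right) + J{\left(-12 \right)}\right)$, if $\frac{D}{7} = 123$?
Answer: $-121401$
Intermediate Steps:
$D = 861$ ($D = 7 \cdot 123 = 861$)
$J{\left(P \right)} = 2 P$ ($J{\left(P \right)} = P + P 1 = P + P = 2 P$)
$D \left(13 \left(-9\right) + J{\left(-12 \right)}\right) = 861 \left(13 \left(-9\right) + 2 \left(-12\right)\right) = 861 \left(-117 - 24\right) = 861 \left(-141\right) = -121401$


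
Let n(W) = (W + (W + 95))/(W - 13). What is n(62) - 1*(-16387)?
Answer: 803182/49 ≈ 16391.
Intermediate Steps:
n(W) = (95 + 2*W)/(-13 + W) (n(W) = (W + (95 + W))/(-13 + W) = (95 + 2*W)/(-13 + W))
n(62) - 1*(-16387) = (95 + 2*62)/(-13 + 62) - 1*(-16387) = (95 + 124)/49 + 16387 = (1/49)*219 + 16387 = 219/49 + 16387 = 803182/49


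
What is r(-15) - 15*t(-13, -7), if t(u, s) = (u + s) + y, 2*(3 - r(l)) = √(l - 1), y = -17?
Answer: 558 - 2*I ≈ 558.0 - 2.0*I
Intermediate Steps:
r(l) = 3 - √(-1 + l)/2 (r(l) = 3 - √(l - 1)/2 = 3 - √(-1 + l)/2)
t(u, s) = -17 + s + u (t(u, s) = (u + s) - 17 = (s + u) - 17 = -17 + s + u)
r(-15) - 15*t(-13, -7) = (3 - √(-1 - 15)/2) - 15*(-17 - 7 - 13) = (3 - 2*I) - 15*(-37) = (3 - 2*I) + 555 = 558 - 2*I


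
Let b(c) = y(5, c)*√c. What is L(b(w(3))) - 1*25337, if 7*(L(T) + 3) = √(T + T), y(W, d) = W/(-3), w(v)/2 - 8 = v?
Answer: -25340 + I*2^(¾)*11^(¼)*√15/21 ≈ -25340.0 + 0.56487*I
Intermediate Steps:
w(v) = 16 + 2*v
y(W, d) = -W/3 (y(W, d) = W*(-⅓) = -W/3)
b(c) = -5*√c/3 (b(c) = (-⅓*5)*√c = -5*√c/3)
L(T) = -3 + √2*√T/7 (L(T) = -3 + √(T + T)/7 = -3 + √(2*T)/7 = -3 + (√2*√T)/7 = -3 + √2*√T/7)
L(b(w(3))) - 1*25337 = (-3 + √2*√(-5*√(16 + 2*3)/3)/7) - 1*25337 = (-3 + √2*√(-5*√(16 + 6)/3)/7) - 25337 = (-3 + √2*√(-5*√22/3)/7) - 25337 = (-3 + √2*(I*3^(¾)*√15*66^(¼)/9)/7) - 25337 = (-3 + I*2^(¾)*11^(¼)*√15/21) - 25337 = -25340 + I*2^(¾)*11^(¼)*√15/21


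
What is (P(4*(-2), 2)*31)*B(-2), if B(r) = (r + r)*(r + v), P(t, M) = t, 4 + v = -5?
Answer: -10912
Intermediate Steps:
v = -9 (v = -4 - 5 = -9)
B(r) = 2*r*(-9 + r) (B(r) = (r + r)*(r - 9) = (2*r)*(-9 + r) = 2*r*(-9 + r))
(P(4*(-2), 2)*31)*B(-2) = ((4*(-2))*31)*(2*(-2)*(-9 - 2)) = (-8*31)*(2*(-2)*(-11)) = -248*44 = -10912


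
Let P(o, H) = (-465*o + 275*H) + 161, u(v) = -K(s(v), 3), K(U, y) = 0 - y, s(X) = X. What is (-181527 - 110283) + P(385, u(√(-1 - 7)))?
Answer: -469849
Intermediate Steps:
K(U, y) = -y
u(v) = 3 (u(v) = -(-1)*3 = -1*(-3) = 3)
P(o, H) = 161 - 465*o + 275*H
(-181527 - 110283) + P(385, u(√(-1 - 7))) = (-181527 - 110283) + (161 - 465*385 + 275*3) = -291810 + (161 - 179025 + 825) = -291810 - 178039 = -469849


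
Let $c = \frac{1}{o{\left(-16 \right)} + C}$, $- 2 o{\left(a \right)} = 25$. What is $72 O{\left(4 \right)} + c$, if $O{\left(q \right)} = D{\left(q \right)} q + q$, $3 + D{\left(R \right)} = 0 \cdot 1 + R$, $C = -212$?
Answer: $\frac{258622}{449} \approx 576.0$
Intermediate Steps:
$D{\left(R \right)} = -3 + R$ ($D{\left(R \right)} = -3 + \left(0 \cdot 1 + R\right) = -3 + \left(0 + R\right) = -3 + R$)
$o{\left(a \right)} = - \frac{25}{2}$ ($o{\left(a \right)} = \left(- \frac{1}{2}\right) 25 = - \frac{25}{2}$)
$O{\left(q \right)} = q + q \left(-3 + q\right)$ ($O{\left(q \right)} = \left(-3 + q\right) q + q = q \left(-3 + q\right) + q = q + q \left(-3 + q\right)$)
$c = - \frac{2}{449}$ ($c = \frac{1}{- \frac{25}{2} - 212} = \frac{1}{- \frac{449}{2}} = - \frac{2}{449} \approx -0.0044543$)
$72 O{\left(4 \right)} + c = 72 \cdot 4 \left(-2 + 4\right) - \frac{2}{449} = 72 \cdot 4 \cdot 2 - \frac{2}{449} = 72 \cdot 8 - \frac{2}{449} = 576 - \frac{2}{449} = \frac{258622}{449}$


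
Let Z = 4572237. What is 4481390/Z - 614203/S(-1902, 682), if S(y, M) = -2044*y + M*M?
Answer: 16698366486569/19902088080444 ≈ 0.83903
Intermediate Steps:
S(y, M) = M² - 2044*y (S(y, M) = -2044*y + M² = M² - 2044*y)
4481390/Z - 614203/S(-1902, 682) = 4481390/4572237 - 614203/(682² - 2044*(-1902)) = 4481390*(1/4572237) - 614203/(465124 + 3887688) = 4481390/4572237 - 614203/4352812 = 16698366486569/19902088080444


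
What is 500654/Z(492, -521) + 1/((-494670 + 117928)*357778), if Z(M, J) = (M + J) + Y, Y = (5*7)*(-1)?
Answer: -8435394037190821/1078319994208 ≈ -7822.7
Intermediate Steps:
Y = -35 (Y = 35*(-1) = -35)
Z(M, J) = -35 + J + M (Z(M, J) = (M + J) - 35 = (J + M) - 35 = -35 + J + M)
500654/Z(492, -521) + 1/((-494670 + 117928)*357778) = 500654/(-35 - 521 + 492) + 1/((-494670 + 117928)*357778) = 500654/(-64) + (1/357778)/(-376742) = 500654*(-1/64) - 1/376742*1/357778 = -250327/32 - 1/134789999276 = -8435394037190821/1078319994208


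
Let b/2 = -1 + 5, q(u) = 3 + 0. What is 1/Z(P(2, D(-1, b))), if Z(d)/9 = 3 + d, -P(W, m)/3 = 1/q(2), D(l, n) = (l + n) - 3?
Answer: 1/18 ≈ 0.055556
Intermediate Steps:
q(u) = 3
b = 8 (b = 2*(-1 + 5) = 2*4 = 8)
D(l, n) = -3 + l + n
P(W, m) = -1 (P(W, m) = -3/3 = -3*⅓ = -1)
Z(d) = 27 + 9*d (Z(d) = 9*(3 + d) = 27 + 9*d)
1/Z(P(2, D(-1, b))) = 1/(27 + 9*(-1)) = 1/(27 - 9) = 1/18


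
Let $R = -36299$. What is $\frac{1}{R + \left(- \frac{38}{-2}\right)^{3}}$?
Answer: $- \frac{1}{29440} \approx -3.3967 \cdot 10^{-5}$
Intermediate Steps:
$\frac{1}{R + \left(- \frac{38}{-2}\right)^{3}} = \frac{1}{-36299 + \left(- \frac{38}{-2}\right)^{3}} = \frac{1}{-36299 + \left(\left(-38\right) \left(- \frac{1}{2}\right)\right)^{3}} = \frac{1}{-36299 + 19^{3}} = \frac{1}{-36299 + 6859} = \frac{1}{-29440} = - \frac{1}{29440}$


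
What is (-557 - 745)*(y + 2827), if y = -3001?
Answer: 226548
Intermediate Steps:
(-557 - 745)*(y + 2827) = (-557 - 745)*(-3001 + 2827) = -1302*(-174) = 226548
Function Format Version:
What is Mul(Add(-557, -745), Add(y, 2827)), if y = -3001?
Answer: 226548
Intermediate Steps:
Mul(Add(-557, -745), Add(y, 2827)) = Mul(Add(-557, -745), Add(-3001, 2827)) = Mul(-1302, -174) = 226548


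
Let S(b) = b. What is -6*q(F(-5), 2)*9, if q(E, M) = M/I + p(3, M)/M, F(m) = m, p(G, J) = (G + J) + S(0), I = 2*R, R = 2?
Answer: -162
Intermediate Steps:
I = 4 (I = 2*2 = 4)
p(G, J) = G + J (p(G, J) = (G + J) + 0 = G + J)
q(E, M) = M/4 + (3 + M)/M
-6*q(F(-5), 2)*9 = -6*(1 + 3/2 + (¼)*2)*9 = -6*(1 + 3*(½) + ½)*9 = -6*(1 + 3/2 + ½)*9 = -6*3*9 = -18*9 = -162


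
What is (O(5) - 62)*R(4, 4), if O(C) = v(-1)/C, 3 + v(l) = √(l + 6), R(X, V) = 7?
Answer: -2191/5 + 7*√5/5 ≈ -435.07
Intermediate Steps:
v(l) = -3 + √(6 + l) (v(l) = -3 + √(l + 6) = -3 + √(6 + l))
O(C) = (-3 + √5)/C (O(C) = (-3 + √(6 - 1))/C = (-3 + √5)/C)
(O(5) - 62)*R(4, 4) = ((-3 + √5)/5 - 62)*7 = ((-⅗ + √5/5) - 62)*7 = (-313/5 + √5/5)*7 = -2191/5 + 7*√5/5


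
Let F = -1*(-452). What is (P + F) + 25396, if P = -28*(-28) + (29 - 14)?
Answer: 26647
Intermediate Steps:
F = 452
P = 799 (P = 784 + 15 = 799)
(P + F) + 25396 = (799 + 452) + 25396 = 1251 + 25396 = 26647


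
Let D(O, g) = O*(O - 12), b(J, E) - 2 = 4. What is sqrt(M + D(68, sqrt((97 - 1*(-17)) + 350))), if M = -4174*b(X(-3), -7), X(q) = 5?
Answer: 2*I*sqrt(5309) ≈ 145.73*I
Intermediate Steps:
b(J, E) = 6 (b(J, E) = 2 + 4 = 6)
D(O, g) = O*(-12 + O)
M = -25044 (M = -4174*6 = -25044)
sqrt(M + D(68, sqrt((97 - 1*(-17)) + 350))) = sqrt(-25044 + 68*(-12 + 68)) = sqrt(-25044 + 68*56) = sqrt(-25044 + 3808) = sqrt(-21236) = 2*I*sqrt(5309)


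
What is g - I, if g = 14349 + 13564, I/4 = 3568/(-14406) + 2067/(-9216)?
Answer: 51474159889/1843968 ≈ 27915.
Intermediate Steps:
I = -3481105/1843968 (I = 4*(3568/(-14406) + 2067/(-9216)) = 4*(3568*(-1/14406) + 2067*(-1/9216)) = 4*(-1784/7203 - 689/3072) = 4*(-3481105/7375872) = -3481105/1843968 ≈ -1.8878)
g = 27913
g - I = 27913 - 1*(-3481105/1843968) = 27913 + 3481105/1843968 = 51474159889/1843968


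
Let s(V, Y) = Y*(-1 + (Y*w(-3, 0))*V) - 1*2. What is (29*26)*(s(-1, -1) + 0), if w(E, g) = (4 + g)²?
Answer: -12818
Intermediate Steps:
s(V, Y) = -2 + Y*(-1 + 16*V*Y) (s(V, Y) = Y*(-1 + (Y*(4 + 0)²)*V) - 1*2 = Y*(-1 + (Y*4²)*V) - 2 = Y*(-1 + (Y*16)*V) - 2 = Y*(-1 + (16*Y)*V) - 2 = Y*(-1 + 16*V*Y) - 2 = -2 + Y*(-1 + 16*V*Y))
(29*26)*(s(-1, -1) + 0) = (29*26)*((-2 - 1*(-1) + 16*(-1)*(-1)²) + 0) = 754*((-2 + 1 + 16*(-1)*1) + 0) = 754*((-2 + 1 - 16) + 0) = 754*(-17 + 0) = 754*(-17) = -12818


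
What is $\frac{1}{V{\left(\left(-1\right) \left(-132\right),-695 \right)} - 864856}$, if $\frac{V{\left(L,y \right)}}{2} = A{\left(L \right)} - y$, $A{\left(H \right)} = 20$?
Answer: $- \frac{1}{863426} \approx -1.1582 \cdot 10^{-6}$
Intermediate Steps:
$V{\left(L,y \right)} = 40 - 2 y$ ($V{\left(L,y \right)} = 2 \left(20 - y\right) = 40 - 2 y$)
$\frac{1}{V{\left(\left(-1\right) \left(-132\right),-695 \right)} - 864856} = \frac{1}{\left(40 - -1390\right) - 864856} = \frac{1}{\left(40 + 1390\right) - 864856} = \frac{1}{1430 - 864856} = \frac{1}{-863426} = - \frac{1}{863426}$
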